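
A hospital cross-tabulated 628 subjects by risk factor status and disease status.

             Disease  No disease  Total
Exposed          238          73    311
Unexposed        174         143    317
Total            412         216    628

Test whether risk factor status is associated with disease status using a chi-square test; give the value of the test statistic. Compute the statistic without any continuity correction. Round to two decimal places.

32.57

Grand total N = 628.
Expected counts (row total × column total / N):
  Exposed, Disease: 311×412/628 = 204.032
  Exposed, No disease: 311×216/628 = 106.968
  Unexposed, Disease: 317×412/628 = 207.968
  Unexposed, No disease: 317×216/628 = 109.032
Contributions (O − E)²/E:
  (238 − 204.032)²/204.032 = 5.6551
  (73 − 106.968)²/106.968 = 10.7866
  (174 − 207.968)²/207.968 = 5.5481
  (143 − 109.032)²/109.032 = 10.5824
χ² = 5.6551 + 10.7866 + 5.5481 + 10.5824 = 32.57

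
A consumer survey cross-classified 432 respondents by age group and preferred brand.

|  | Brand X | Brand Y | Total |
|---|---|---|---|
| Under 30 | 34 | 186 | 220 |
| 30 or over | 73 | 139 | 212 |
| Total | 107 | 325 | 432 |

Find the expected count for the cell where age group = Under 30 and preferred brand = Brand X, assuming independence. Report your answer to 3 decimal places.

Row total (Under 30) = 220; column total (Brand X) = 107; grand total N = 432.
Expected count = (row total × column total) / N = 220 × 107 / 432 = 54.491.

54.491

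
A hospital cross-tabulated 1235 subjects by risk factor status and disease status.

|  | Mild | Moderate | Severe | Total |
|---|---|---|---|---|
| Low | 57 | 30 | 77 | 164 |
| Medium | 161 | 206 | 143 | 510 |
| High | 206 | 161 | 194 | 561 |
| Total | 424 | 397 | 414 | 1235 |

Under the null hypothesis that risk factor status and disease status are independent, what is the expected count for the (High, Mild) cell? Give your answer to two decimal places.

Row total (High) = 561; column total (Mild) = 424; grand total N = 1235.
Expected count = (row total × column total) / N = 561 × 424 / 1235 = 192.60.

192.60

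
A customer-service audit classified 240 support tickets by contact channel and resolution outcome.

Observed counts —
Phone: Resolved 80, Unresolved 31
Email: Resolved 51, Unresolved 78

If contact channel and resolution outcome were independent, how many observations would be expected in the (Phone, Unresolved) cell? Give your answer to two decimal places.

Row total (Phone) = 111; column total (Unresolved) = 109; grand total N = 240.
Expected count = (row total × column total) / N = 111 × 109 / 240 = 50.41.

50.41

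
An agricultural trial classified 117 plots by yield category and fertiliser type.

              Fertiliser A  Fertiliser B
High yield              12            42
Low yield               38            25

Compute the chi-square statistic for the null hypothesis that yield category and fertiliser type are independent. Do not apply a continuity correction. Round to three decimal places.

17.243

Row totals: 54, 63. Column totals: 50, 67. Grand total N = 117.
Expected counts (row total × column total / N):
  High yield, Fertiliser A: 54×50/117 = 23.0769
  High yield, Fertiliser B: 54×67/117 = 30.9231
  Low yield, Fertiliser A: 63×50/117 = 26.9231
  Low yield, Fertiliser B: 63×67/117 = 36.0769
Contributions (O − E)²/E:
  (12 − 23.0769)²/23.0769 = 5.3169
  (42 − 30.9231)²/30.9231 = 3.9678
  (38 − 26.9231)²/26.9231 = 4.5573
  (25 − 36.0769)²/36.0769 = 3.4010
χ² = 5.3169 + 3.9678 + 4.5573 + 3.4010 = 17.243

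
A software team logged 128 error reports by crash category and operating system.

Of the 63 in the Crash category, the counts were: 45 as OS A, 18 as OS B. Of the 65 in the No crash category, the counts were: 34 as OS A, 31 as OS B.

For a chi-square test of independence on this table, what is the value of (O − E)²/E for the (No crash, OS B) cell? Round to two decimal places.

1.50

Row total (No crash) = 65; column total (OS B) = 49; N = 128.
Expected count E = 65 × 49 / 128 = 24.883.
Contribution = (O − E)²/E = (31 − 24.883)² / 24.883 = 1.50.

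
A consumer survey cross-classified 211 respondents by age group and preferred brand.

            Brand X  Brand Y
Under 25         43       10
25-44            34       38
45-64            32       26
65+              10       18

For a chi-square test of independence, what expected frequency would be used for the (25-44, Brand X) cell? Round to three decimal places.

40.607

Row total (25-44) = 72; column total (Brand X) = 119; grand total N = 211.
Expected count = (row total × column total) / N = 72 × 119 / 211 = 40.607.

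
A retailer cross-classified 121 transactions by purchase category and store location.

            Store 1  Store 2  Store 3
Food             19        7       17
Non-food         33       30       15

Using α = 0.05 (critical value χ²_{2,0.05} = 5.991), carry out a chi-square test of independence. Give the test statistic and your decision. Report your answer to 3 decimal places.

8.804; reject H₀

Row totals: 43, 78. Column totals: 52, 37, 32. Grand total N = 121.
Expected counts (row total × column total / N):
  Food, Store 1: 43×52/121 = 18.4793
  Food, Store 2: 43×37/121 = 13.1488
  Food, Store 3: 43×32/121 = 11.3719
  Non-food, Store 1: 78×52/121 = 33.5207
  Non-food, Store 2: 78×37/121 = 23.8512
  Non-food, Store 3: 78×32/121 = 20.6281
Contributions (O − E)²/E:
  (19 − 18.4793)²/18.4793 = 0.0147
  (7 − 13.1488)²/13.1488 = 2.8754
  (17 − 11.3719)²/11.3719 = 2.7854
  (33 − 33.5207)²/33.5207 = 0.0081
  (30 − 23.8512)²/23.8512 = 1.5852
  (15 − 20.6281)²/20.6281 = 1.5356
χ² = 0.0147 + 2.8754 + 2.7854 + 0.0081 + 1.5852 + 1.5356 = 8.804
df = (2−1)(3−1) = 2. Since 8.804 > 5.991, reject the null hypothesis of independence at α = 0.05.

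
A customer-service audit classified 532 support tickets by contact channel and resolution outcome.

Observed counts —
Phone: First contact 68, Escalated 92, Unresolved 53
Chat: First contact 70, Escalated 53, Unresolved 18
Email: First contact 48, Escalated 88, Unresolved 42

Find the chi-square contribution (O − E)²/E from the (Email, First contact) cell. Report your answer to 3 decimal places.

3.255

Row total (Email) = 178; column total (First contact) = 186; N = 532.
Expected count E = 178 × 186 / 532 = 62.2331.
Contribution = (O − E)²/E = (48 − 62.2331)² / 62.2331 = 3.255.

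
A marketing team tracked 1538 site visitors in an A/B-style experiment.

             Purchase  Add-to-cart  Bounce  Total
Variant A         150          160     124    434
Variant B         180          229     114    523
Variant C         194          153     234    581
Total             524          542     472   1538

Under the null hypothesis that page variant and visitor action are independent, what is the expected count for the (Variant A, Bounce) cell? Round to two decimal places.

Row total (Variant A) = 434; column total (Bounce) = 472; grand total N = 1538.
Expected count = (row total × column total) / N = 434 × 472 / 1538 = 133.19.

133.19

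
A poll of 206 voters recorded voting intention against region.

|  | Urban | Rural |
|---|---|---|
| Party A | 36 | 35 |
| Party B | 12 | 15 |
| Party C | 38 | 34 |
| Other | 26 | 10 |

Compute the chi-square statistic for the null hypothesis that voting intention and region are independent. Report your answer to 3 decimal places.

Row totals: 71, 27, 72, 36. Column totals: 112, 94. Grand total N = 206.
Expected counts (row total × column total / N):
  Party A, Urban: 71×112/206 = 38.6019
  Party A, Rural: 71×94/206 = 32.3981
  Party B, Urban: 27×112/206 = 14.6796
  Party B, Rural: 27×94/206 = 12.3204
  Party C, Urban: 72×112/206 = 39.1456
  Party C, Rural: 72×94/206 = 32.8544
  Other, Urban: 36×112/206 = 19.5728
  Other, Rural: 36×94/206 = 16.4272
Contributions (O − E)²/E:
  (36 − 38.6019)²/38.6019 = 0.1754
  (35 − 32.3981)²/32.3981 = 0.2090
  (12 − 14.6796)²/14.6796 = 0.4891
  (15 − 12.3204)²/12.3204 = 0.5828
  (38 − 39.1456)²/39.1456 = 0.0335
  (34 − 32.8544)²/32.8544 = 0.0399
  (26 − 19.5728)²/19.5728 = 2.1105
  (10 − 16.4272)²/16.4272 = 2.5147
χ² = 0.1754 + 0.2090 + 0.4891 + 0.5828 + 0.0335 + 0.0399 + 2.1105 + 2.5147 = 6.155

6.155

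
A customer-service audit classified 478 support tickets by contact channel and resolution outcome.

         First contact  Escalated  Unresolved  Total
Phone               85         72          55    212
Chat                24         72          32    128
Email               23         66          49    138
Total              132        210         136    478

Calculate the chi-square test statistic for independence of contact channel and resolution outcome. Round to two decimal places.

Grand total N = 478.
Expected counts (row total × column total / N):
  Phone, First contact: 212×132/478 = 58.544
  Phone, Escalated: 212×210/478 = 93.138
  Phone, Unresolved: 212×136/478 = 60.318
  Chat, First contact: 128×132/478 = 35.347
  Chat, Escalated: 128×210/478 = 56.234
  Chat, Unresolved: 128×136/478 = 36.418
  Email, First contact: 138×132/478 = 38.109
  Email, Escalated: 138×210/478 = 60.628
  Email, Unresolved: 138×136/478 = 39.264
Contributions (O − E)²/E:
  (85 − 58.544)²/58.544 = 11.9555
  (72 − 93.138)²/93.138 = 4.7973
  (55 − 60.318)²/60.318 = 0.4689
  (24 − 35.347)²/35.347 = 3.6426
  (72 − 56.234)²/56.234 = 4.4202
  (32 − 36.418)²/36.418 = 0.5360
  (23 − 38.109)²/38.109 = 5.9902
  (66 − 60.628)²/60.628 = 0.4760
  (49 − 39.264)²/39.264 = 2.4142
χ² = 11.9555 + 4.7973 + 0.4689 + 3.6426 + 4.4202 + 0.5360 + 5.9902 + 0.4760 + 2.4142 = 34.70

34.70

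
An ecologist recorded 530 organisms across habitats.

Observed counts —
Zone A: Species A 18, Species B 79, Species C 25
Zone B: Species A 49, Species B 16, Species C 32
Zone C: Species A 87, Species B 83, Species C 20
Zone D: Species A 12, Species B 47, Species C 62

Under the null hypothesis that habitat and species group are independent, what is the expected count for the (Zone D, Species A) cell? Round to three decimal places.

Row total (Zone D) = 121; column total (Species A) = 166; grand total N = 530.
Expected count = (row total × column total) / N = 121 × 166 / 530 = 37.898.

37.898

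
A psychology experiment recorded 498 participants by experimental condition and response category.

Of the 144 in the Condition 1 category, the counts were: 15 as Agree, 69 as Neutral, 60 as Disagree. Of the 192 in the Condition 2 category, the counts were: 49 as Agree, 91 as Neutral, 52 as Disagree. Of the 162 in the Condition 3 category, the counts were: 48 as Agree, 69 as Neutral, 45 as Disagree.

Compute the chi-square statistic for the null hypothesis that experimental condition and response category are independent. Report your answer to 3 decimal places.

Row totals: 144, 192, 162. Column totals: 112, 229, 157. Grand total N = 498.
Expected counts (row total × column total / N):
  Condition 1, Agree: 144×112/498 = 32.3855
  Condition 1, Neutral: 144×229/498 = 66.2169
  Condition 1, Disagree: 144×157/498 = 45.3976
  Condition 2, Agree: 192×112/498 = 43.1807
  Condition 2, Neutral: 192×229/498 = 88.2892
  Condition 2, Disagree: 192×157/498 = 60.5301
  Condition 3, Agree: 162×112/498 = 36.4337
  Condition 3, Neutral: 162×229/498 = 74.4940
  Condition 3, Disagree: 162×157/498 = 51.0723
Contributions (O − E)²/E:
  (15 − 32.3855)²/32.3855 = 9.3331
  (69 − 66.2169)²/66.2169 = 0.1170
  (60 − 45.3976)²/45.3976 = 4.6969
  (49 − 43.1807)²/43.1807 = 0.7842
  (91 − 88.2892)²/88.2892 = 0.0832
  (52 − 60.5301)²/60.5301 = 1.2021
  (48 − 36.4337)²/36.4337 = 3.6719
  (69 − 74.4940)²/74.4940 = 0.4052
  (45 − 51.0723)²/51.0723 = 0.7220
χ² = 9.3331 + 0.1170 + 4.6969 + 0.7842 + 0.0832 + 1.2021 + 3.6719 + 0.4052 + 0.7220 = 21.016

21.016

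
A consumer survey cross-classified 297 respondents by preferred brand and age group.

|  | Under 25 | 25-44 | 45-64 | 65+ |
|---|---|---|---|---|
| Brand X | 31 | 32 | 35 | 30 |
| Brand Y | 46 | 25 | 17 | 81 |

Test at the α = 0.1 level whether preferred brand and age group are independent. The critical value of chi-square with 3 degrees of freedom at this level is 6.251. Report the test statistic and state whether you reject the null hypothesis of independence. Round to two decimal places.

28.32; reject H₀

Row totals: 128, 169. Column totals: 77, 57, 52, 111. Grand total N = 297.
Expected counts (row total × column total / N):
  Brand X, Under 25: 128×77/297 = 33.185
  Brand X, 25-44: 128×57/297 = 24.566
  Brand X, 45-64: 128×52/297 = 22.411
  Brand X, 65+: 128×111/297 = 47.838
  Brand Y, Under 25: 169×77/297 = 43.815
  Brand Y, 25-44: 169×57/297 = 32.434
  Brand Y, 45-64: 169×52/297 = 29.589
  Brand Y, 65+: 169×111/297 = 63.162
Contributions (O − E)²/E:
  (31 − 33.185)²/33.185 = 0.1439
  (32 − 24.566)²/24.566 = 2.2496
  (35 − 22.411)²/22.411 = 7.0717
  (30 − 47.838)²/47.838 = 6.6515
  (46 − 43.815)²/43.815 = 0.1090
  (25 − 32.434)²/32.434 = 1.7039
  (17 − 29.589)²/29.589 = 5.3561
  (81 − 63.162)²/63.162 = 5.0377
χ² = 0.1439 + 2.2496 + 7.0717 + 6.6515 + 0.1090 + 1.7039 + 5.3561 + 5.0377 = 28.32
df = (2−1)(4−1) = 3. Since 28.32 > 6.251, reject the null hypothesis of independence at α = 0.1.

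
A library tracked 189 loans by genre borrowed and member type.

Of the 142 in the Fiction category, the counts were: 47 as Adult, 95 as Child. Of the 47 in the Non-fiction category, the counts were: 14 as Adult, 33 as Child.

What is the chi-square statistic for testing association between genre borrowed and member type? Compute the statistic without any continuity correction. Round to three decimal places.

0.177

Row totals: 142, 47. Column totals: 61, 128. Grand total N = 189.
Expected counts (row total × column total / N):
  Fiction, Adult: 142×61/189 = 45.8307
  Fiction, Child: 142×128/189 = 96.1693
  Non-fiction, Adult: 47×61/189 = 15.1693
  Non-fiction, Child: 47×128/189 = 31.8307
Contributions (O − E)²/E:
  (47 − 45.8307)²/45.8307 = 0.0298
  (95 − 96.1693)²/96.1693 = 0.0142
  (14 − 15.1693)²/15.1693 = 0.0901
  (33 − 31.8307)²/31.8307 = 0.0430
χ² = 0.0298 + 0.0142 + 0.0901 + 0.0430 = 0.177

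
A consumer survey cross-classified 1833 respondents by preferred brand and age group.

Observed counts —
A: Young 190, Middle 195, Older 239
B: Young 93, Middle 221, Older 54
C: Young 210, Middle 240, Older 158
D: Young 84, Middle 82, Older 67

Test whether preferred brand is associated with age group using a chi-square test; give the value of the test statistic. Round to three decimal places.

105.477

Row totals: 624, 368, 608, 233. Column totals: 577, 738, 518. Grand total N = 1833.
Expected counts (row total × column total / N):
  A, Young: 624×577/1833 = 196.4255
  A, Middle: 624×738/1833 = 251.2340
  A, Older: 624×518/1833 = 176.3404
  B, Young: 368×577/1833 = 115.8407
  B, Middle: 368×738/1833 = 148.1637
  B, Older: 368×518/1833 = 103.9956
  C, Young: 608×577/1833 = 191.3890
  C, Middle: 608×738/1833 = 244.7921
  C, Older: 608×518/1833 = 171.8189
  D, Young: 233×577/1833 = 73.3448
  D, Middle: 233×738/1833 = 93.8101
  D, Older: 233×518/1833 = 65.8451
Contributions (O − E)²/E:
  (190 − 196.4255)²/196.4255 = 0.2102
  (195 − 251.2340)²/251.2340 = 12.5869
  (239 − 176.3404)²/176.3404 = 22.2650
  (93 − 115.8407)²/115.8407 = 4.5036
  (221 − 148.1637)²/148.1637 = 35.8058
  (54 − 103.9956)²/103.9956 = 24.0352
  (210 − 191.3890)²/191.3890 = 1.8098
  (240 − 244.7921)²/244.7921 = 0.0938
  (158 − 171.8189)²/171.8189 = 1.1114
  (84 − 73.3448)²/73.3448 = 1.5479
  (82 − 93.8101)²/93.8101 = 1.4868
  (67 − 65.8451)²/65.8451 = 0.0203
χ² = 0.2102 + 12.5869 + 22.2650 + 4.5036 + 35.8058 + 24.0352 + 1.8098 + 0.0938 + 1.1114 + 1.5479 + 1.4868 + 0.0203 = 105.477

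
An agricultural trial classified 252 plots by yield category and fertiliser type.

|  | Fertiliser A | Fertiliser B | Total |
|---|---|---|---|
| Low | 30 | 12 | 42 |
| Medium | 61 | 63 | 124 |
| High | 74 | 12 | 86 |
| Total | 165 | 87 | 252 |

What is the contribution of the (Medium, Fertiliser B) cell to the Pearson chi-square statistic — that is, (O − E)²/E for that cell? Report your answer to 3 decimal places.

9.523

Row total (Medium) = 124; column total (Fertiliser B) = 87; N = 252.
Expected count E = 124 × 87 / 252 = 42.8095.
Contribution = (O − E)²/E = (63 − 42.8095)² / 42.8095 = 9.523.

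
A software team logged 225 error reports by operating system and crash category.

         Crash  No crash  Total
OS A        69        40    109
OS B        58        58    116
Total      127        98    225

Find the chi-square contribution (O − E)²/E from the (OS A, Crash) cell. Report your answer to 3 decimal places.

0.908

Row total (OS A) = 109; column total (Crash) = 127; N = 225.
Expected count E = 109 × 127 / 225 = 61.5244.
Contribution = (O − E)²/E = (69 − 61.5244)² / 61.5244 = 0.908.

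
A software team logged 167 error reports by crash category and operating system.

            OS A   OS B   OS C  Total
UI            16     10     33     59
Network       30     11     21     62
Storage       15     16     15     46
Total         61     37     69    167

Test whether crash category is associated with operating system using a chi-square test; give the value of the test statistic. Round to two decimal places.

Grand total N = 167.
Expected counts (row total × column total / N):
  UI, OS A: 59×61/167 = 21.551
  UI, OS B: 59×37/167 = 13.072
  UI, OS C: 59×69/167 = 24.377
  Network, OS A: 62×61/167 = 22.647
  Network, OS B: 62×37/167 = 13.737
  Network, OS C: 62×69/167 = 25.617
  Storage, OS A: 46×61/167 = 16.802
  Storage, OS B: 46×37/167 = 10.192
  Storage, OS C: 46×69/167 = 19.006
Contributions (O − E)²/E:
  (16 − 21.551)²/21.551 = 1.4298
  (10 − 13.072)²/13.072 = 0.7219
  (33 − 24.377)²/24.377 = 3.0503
  (30 − 22.647)²/22.647 = 2.3874
  (11 − 13.737)²/13.737 = 0.5453
  (21 − 25.617)²/25.617 = 0.8321
  (15 − 16.802)²/16.802 = 0.1933
  (16 − 10.192)²/10.192 = 3.3097
  (15 − 19.006)²/19.006 = 0.8444
χ² = 1.4298 + 0.7219 + 3.0503 + 2.3874 + 0.5453 + 0.8321 + 0.1933 + 3.3097 + 0.8444 = 13.31

13.31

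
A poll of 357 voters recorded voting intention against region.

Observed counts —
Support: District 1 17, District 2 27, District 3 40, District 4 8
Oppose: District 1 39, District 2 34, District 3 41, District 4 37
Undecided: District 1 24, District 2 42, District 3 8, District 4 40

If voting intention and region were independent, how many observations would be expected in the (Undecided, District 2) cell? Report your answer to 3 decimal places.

Row total (Undecided) = 114; column total (District 2) = 103; grand total N = 357.
Expected count = (row total × column total) / N = 114 × 103 / 357 = 32.891.

32.891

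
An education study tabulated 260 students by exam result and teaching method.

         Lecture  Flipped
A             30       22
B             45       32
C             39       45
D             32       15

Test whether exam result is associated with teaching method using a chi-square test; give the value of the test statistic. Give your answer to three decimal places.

Row totals: 52, 77, 84, 47. Column totals: 146, 114. Grand total N = 260.
Expected counts (row total × column total / N):
  A, Lecture: 52×146/260 = 29.2000
  A, Flipped: 52×114/260 = 22.8000
  B, Lecture: 77×146/260 = 43.2385
  B, Flipped: 77×114/260 = 33.7615
  C, Lecture: 84×146/260 = 47.1692
  C, Flipped: 84×114/260 = 36.8308
  D, Lecture: 47×146/260 = 26.3923
  D, Flipped: 47×114/260 = 20.6077
Contributions (O − E)²/E:
  (30 − 29.2000)²/29.2000 = 0.0219
  (22 − 22.8000)²/22.8000 = 0.0281
  (45 − 43.2385)²/43.2385 = 0.0718
  (32 − 33.7615)²/33.7615 = 0.0919
  (39 − 47.1692)²/47.1692 = 1.4148
  (45 − 36.8308)²/36.8308 = 1.8120
  (32 − 26.3923)²/26.3923 = 1.1915
  (15 − 20.6077)²/20.6077 = 1.5259
χ² = 0.0219 + 0.0281 + 0.0718 + 0.0919 + 1.4148 + 1.8120 + 1.1915 + 1.5259 = 6.158

6.158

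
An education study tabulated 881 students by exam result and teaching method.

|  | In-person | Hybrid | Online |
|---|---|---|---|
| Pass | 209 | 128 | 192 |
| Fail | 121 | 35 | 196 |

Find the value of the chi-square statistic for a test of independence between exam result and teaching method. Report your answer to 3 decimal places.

Row totals: 529, 352. Column totals: 330, 163, 388. Grand total N = 881.
Expected counts (row total × column total / N):
  Pass, In-person: 529×330/881 = 198.14983
  Pass, Hybrid: 529×163/881 = 97.87401
  Pass, Online: 529×388/881 = 232.97616
  Fail, In-person: 352×330/881 = 131.85017
  Fail, Hybrid: 352×163/881 = 65.12599
  Fail, Online: 352×388/881 = 155.02384
Contributions (O − E)²/E:
  (209 − 198.14983)²/198.14983 = 0.5941
  (128 − 97.87401)²/97.87401 = 9.2729
  (192 − 232.97616)²/232.97616 = 7.2069
  (121 − 131.85017)²/131.85017 = 0.8929
  (35 − 65.12599)²/65.12599 = 13.9357
  (196 − 155.02384)²/155.02384 = 10.8309
χ² = 0.5941 + 9.2729 + 7.2069 + 0.8929 + 13.9357 + 10.8309 = 42.733

42.733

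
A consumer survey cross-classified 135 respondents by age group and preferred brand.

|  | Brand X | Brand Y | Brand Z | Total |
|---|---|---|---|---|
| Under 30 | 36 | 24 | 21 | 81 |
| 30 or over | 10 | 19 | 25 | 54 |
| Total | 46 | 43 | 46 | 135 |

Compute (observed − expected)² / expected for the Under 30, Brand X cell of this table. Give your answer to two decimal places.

2.56

Row total (Under 30) = 81; column total (Brand X) = 46; N = 135.
Expected count E = 81 × 46 / 135 = 27.600.
Contribution = (O − E)²/E = (36 − 27.600)² / 27.600 = 2.56.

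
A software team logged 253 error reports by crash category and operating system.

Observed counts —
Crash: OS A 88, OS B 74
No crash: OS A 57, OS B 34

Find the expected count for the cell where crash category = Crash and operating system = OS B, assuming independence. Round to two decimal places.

Row total (Crash) = 162; column total (OS B) = 108; grand total N = 253.
Expected count = (row total × column total) / N = 162 × 108 / 253 = 69.15.

69.15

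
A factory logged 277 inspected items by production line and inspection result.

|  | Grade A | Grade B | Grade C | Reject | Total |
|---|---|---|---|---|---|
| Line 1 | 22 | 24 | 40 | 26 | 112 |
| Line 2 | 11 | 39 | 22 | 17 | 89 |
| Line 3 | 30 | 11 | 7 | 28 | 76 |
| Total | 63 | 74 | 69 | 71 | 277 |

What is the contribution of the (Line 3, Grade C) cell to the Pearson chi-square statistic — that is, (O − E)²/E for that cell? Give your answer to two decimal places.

7.52

Row total (Line 3) = 76; column total (Grade C) = 69; N = 277.
Expected count E = 76 × 69 / 277 = 18.931.
Contribution = (O − E)²/E = (7 − 18.931)² / 18.931 = 7.52.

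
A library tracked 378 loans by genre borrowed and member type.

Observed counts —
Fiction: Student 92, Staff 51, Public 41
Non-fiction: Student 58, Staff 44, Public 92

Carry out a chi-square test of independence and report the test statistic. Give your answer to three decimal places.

Row totals: 184, 194. Column totals: 150, 95, 133. Grand total N = 378.
Expected counts (row total × column total / N):
  Fiction, Student: 184×150/378 = 73.0159
  Fiction, Staff: 184×95/378 = 46.2434
  Fiction, Public: 184×133/378 = 64.7407
  Non-fiction, Student: 194×150/378 = 76.9841
  Non-fiction, Staff: 194×95/378 = 48.7566
  Non-fiction, Public: 194×133/378 = 68.2593
Contributions (O − E)²/E:
  (92 − 73.0159)²/73.0159 = 4.9359
  (51 − 46.2434)²/46.2434 = 0.4893
  (41 − 64.7407)²/64.7407 = 8.7058
  (58 − 76.9841)²/76.9841 = 4.6814
  (44 − 48.7566)²/48.7566 = 0.4640
  (92 − 68.2593)²/68.2593 = 8.2571
χ² = 4.9359 + 0.4893 + 8.7058 + 4.6814 + 0.4640 + 8.2571 = 27.534

27.534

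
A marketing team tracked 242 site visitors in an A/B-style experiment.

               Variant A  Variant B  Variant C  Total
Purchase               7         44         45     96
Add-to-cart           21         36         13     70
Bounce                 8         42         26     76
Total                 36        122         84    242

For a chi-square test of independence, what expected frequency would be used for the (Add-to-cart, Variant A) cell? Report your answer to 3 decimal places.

Row total (Add-to-cart) = 70; column total (Variant A) = 36; grand total N = 242.
Expected count = (row total × column total) / N = 70 × 36 / 242 = 10.413.

10.413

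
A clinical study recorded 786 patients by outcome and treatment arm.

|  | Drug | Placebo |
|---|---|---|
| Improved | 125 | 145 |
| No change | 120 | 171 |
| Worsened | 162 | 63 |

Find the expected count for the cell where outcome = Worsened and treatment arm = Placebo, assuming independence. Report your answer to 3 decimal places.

Row total (Worsened) = 225; column total (Placebo) = 379; grand total N = 786.
Expected count = (row total × column total) / N = 225 × 379 / 786 = 108.492.

108.492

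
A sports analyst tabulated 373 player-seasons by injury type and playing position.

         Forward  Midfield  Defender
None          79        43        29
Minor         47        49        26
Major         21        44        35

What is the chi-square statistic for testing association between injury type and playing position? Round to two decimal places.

26.48

Row totals: 151, 122, 100. Column totals: 147, 136, 90. Grand total N = 373.
Expected counts (row total × column total / N):
  None, Forward: 151×147/373 = 59.509
  None, Midfield: 151×136/373 = 55.056
  None, Defender: 151×90/373 = 36.434
  Minor, Forward: 122×147/373 = 48.080
  Minor, Midfield: 122×136/373 = 44.483
  Minor, Defender: 122×90/373 = 29.437
  Major, Forward: 100×147/373 = 39.410
  Major, Midfield: 100×136/373 = 36.461
  Major, Defender: 100×90/373 = 24.129
Contributions (O − E)²/E:
  (79 − 59.509)²/59.509 = 6.3839
  (43 − 55.056)²/55.056 = 2.6400
  (29 − 36.434)²/36.434 = 1.5168
  (47 − 48.080)²/48.080 = 0.0243
  (49 − 44.483)²/44.483 = 0.4587
  (26 − 29.437)²/29.437 = 0.4013
  (21 − 39.410)²/39.410 = 8.6001
  (44 − 36.461)²/36.461 = 1.5588
  (35 − 24.129)²/24.129 = 4.8978
χ² = 6.3839 + 2.6400 + 1.5168 + 0.0243 + 0.4587 + 0.4013 + 8.6001 + 1.5588 + 4.8978 = 26.48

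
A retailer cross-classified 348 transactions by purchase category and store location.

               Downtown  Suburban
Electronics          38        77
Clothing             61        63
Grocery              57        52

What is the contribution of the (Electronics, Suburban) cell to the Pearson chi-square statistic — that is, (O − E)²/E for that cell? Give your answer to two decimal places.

Row total (Electronics) = 115; column total (Suburban) = 192; N = 348.
Expected count E = 115 × 192 / 348 = 63.448.
Contribution = (O − E)²/E = (77 − 63.448)² / 63.448 = 2.89.

2.89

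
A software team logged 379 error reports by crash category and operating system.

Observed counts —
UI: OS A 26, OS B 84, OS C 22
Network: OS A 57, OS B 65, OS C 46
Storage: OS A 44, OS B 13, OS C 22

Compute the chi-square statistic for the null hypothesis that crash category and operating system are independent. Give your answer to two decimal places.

50.31

Row totals: 132, 168, 79. Column totals: 127, 162, 90. Grand total N = 379.
Expected counts (row total × column total / N):
  UI, OS A: 132×127/379 = 44.232
  UI, OS B: 132×162/379 = 56.422
  UI, OS C: 132×90/379 = 31.346
  Network, OS A: 168×127/379 = 56.296
  Network, OS B: 168×162/379 = 71.810
  Network, OS C: 168×90/379 = 39.894
  Storage, OS A: 79×127/379 = 26.472
  Storage, OS B: 79×162/379 = 33.768
  Storage, OS C: 79×90/379 = 18.760
Contributions (O − E)²/E:
  (26 − 44.232)²/44.232 = 7.5151
  (84 − 56.422)²/56.422 = 13.4796
  (22 − 31.346)²/31.346 = 2.7866
  (57 − 56.296)²/56.296 = 0.0088
  (65 − 71.810)²/71.810 = 0.6458
  (46 − 39.894)²/39.894 = 0.9346
  (44 − 26.472)²/26.472 = 11.6059
  (13 − 33.768)²/33.768 = 12.7727
  (22 − 18.760)²/18.760 = 0.5596
χ² = 7.5151 + 13.4796 + 2.7866 + 0.0088 + 0.6458 + 0.9346 + 11.6059 + 12.7727 + 0.5596 = 50.31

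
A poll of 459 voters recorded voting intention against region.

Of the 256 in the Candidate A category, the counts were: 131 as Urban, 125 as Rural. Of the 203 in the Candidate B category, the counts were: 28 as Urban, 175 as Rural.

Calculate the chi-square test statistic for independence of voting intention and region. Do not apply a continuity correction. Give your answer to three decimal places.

Row totals: 256, 203. Column totals: 159, 300. Grand total N = 459.
Expected counts (row total × column total / N):
  Candidate A, Urban: 256×159/459 = 88.67974
  Candidate A, Rural: 256×300/459 = 167.32026
  Candidate B, Urban: 203×159/459 = 70.32026
  Candidate B, Rural: 203×300/459 = 132.67974
Contributions (O − E)²/E:
  (131 − 88.67974)²/88.67974 = 20.1963
  (125 − 167.32026)²/167.32026 = 10.7040
  (28 − 70.32026)²/70.32026 = 25.4693
  (175 − 132.67974)²/132.67974 = 13.4987
χ² = 20.1963 + 10.7040 + 25.4693 + 13.4987 = 69.868

69.868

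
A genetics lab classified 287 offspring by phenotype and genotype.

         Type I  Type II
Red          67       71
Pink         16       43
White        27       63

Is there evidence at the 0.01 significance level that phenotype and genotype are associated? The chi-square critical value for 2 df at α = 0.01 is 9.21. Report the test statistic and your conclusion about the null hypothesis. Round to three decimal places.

Row totals: 138, 59, 90. Column totals: 110, 177. Grand total N = 287.
Expected counts (row total × column total / N):
  Red, Type I: 138×110/287 = 52.8920
  Red, Type II: 138×177/287 = 85.1080
  Pink, Type I: 59×110/287 = 22.6132
  Pink, Type II: 59×177/287 = 36.3868
  White, Type I: 90×110/287 = 34.4948
  White, Type II: 90×177/287 = 55.5052
Contributions (O − E)²/E:
  (67 − 52.8920)²/52.8920 = 3.7631
  (71 − 85.1080)²/85.1080 = 2.3386
  (16 − 22.6132)²/22.6132 = 1.9340
  (43 − 36.3868)²/36.3868 = 1.2019
  (27 − 34.4948)²/34.4948 = 1.6284
  (63 − 55.5052)²/55.5052 = 1.0120
χ² = 3.7631 + 2.3386 + 1.9340 + 1.2019 + 1.6284 + 1.0120 = 11.878
df = (3−1)(2−1) = 2. Since 11.878 > 9.21, reject the null hypothesis of independence at α = 0.01.

11.878; reject H₀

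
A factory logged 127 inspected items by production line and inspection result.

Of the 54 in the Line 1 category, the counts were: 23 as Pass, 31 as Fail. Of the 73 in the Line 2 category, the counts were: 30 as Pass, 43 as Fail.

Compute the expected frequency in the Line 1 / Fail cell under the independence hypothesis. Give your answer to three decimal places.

Row total (Line 1) = 54; column total (Fail) = 74; grand total N = 127.
Expected count = (row total × column total) / N = 54 × 74 / 127 = 31.465.

31.465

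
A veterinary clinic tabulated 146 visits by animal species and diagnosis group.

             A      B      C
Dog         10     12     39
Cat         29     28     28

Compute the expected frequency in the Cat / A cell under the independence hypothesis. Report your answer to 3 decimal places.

22.705

Row total (Cat) = 85; column total (A) = 39; grand total N = 146.
Expected count = (row total × column total) / N = 85 × 39 / 146 = 22.705.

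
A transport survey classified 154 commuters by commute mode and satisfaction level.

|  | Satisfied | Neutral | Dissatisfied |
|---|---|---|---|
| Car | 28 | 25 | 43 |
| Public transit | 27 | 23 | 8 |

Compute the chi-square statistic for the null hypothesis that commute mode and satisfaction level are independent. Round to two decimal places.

15.70

Row totals: 96, 58. Column totals: 55, 48, 51. Grand total N = 154.
Expected counts (row total × column total / N):
  Car, Satisfied: 96×55/154 = 34.286
  Car, Neutral: 96×48/154 = 29.922
  Car, Dissatisfied: 96×51/154 = 31.792
  Public transit, Satisfied: 58×55/154 = 20.714
  Public transit, Neutral: 58×48/154 = 18.078
  Public transit, Dissatisfied: 58×51/154 = 19.208
Contributions (O − E)²/E:
  (28 − 34.286)²/34.286 = 1.1525
  (25 − 29.922)²/29.922 = 0.8096
  (43 − 31.792)²/31.792 = 3.9513
  (27 − 20.714)²/20.714 = 1.9076
  (23 − 18.078)²/18.078 = 1.3401
  (8 − 19.208)²/19.208 = 6.5399
χ² = 1.1525 + 0.8096 + 3.9513 + 1.9076 + 1.3401 + 6.5399 = 15.70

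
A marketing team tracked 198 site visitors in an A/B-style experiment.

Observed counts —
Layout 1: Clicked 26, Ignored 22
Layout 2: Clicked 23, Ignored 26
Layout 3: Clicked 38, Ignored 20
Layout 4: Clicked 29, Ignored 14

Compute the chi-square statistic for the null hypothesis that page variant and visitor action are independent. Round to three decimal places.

5.664

Row totals: 48, 49, 58, 43. Column totals: 116, 82. Grand total N = 198.
Expected counts (row total × column total / N):
  Layout 1, Clicked: 48×116/198 = 28.1212
  Layout 1, Ignored: 48×82/198 = 19.8788
  Layout 2, Clicked: 49×116/198 = 28.7071
  Layout 2, Ignored: 49×82/198 = 20.2929
  Layout 3, Clicked: 58×116/198 = 33.9798
  Layout 3, Ignored: 58×82/198 = 24.0202
  Layout 4, Clicked: 43×116/198 = 25.1919
  Layout 4, Ignored: 43×82/198 = 17.8081
Contributions (O − E)²/E:
  (26 − 28.1212)²/28.1212 = 0.1600
  (22 − 19.8788)²/19.8788 = 0.2263
  (23 − 28.7071)²/28.7071 = 1.1346
  (26 − 20.2929)²/20.2929 = 1.6050
  (38 − 33.9798)²/33.9798 = 0.4756
  (20 − 24.0202)²/24.0202 = 0.6729
  (29 − 25.1919)²/25.1919 = 0.5756
  (14 − 17.8081)²/17.8081 = 0.8143
χ² = 0.1600 + 0.2263 + 1.1346 + 1.6050 + 0.4756 + 0.6729 + 0.5756 + 0.8143 = 5.664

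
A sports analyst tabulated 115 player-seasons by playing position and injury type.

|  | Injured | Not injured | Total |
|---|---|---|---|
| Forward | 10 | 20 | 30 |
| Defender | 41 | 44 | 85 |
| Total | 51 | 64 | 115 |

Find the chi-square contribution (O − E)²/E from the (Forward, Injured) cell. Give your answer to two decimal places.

Row total (Forward) = 30; column total (Injured) = 51; N = 115.
Expected count E = 30 × 51 / 115 = 13.3043.
Contribution = (O − E)²/E = (10 − 13.3043)² / 13.3043 = 0.82.

0.82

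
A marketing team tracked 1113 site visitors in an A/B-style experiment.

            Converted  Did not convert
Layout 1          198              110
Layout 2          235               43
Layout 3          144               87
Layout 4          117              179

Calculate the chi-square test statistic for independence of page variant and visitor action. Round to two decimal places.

124.45

Row totals: 308, 278, 231, 296. Column totals: 694, 419. Grand total N = 1113.
Expected counts (row total × column total / N):
  Layout 1, Converted: 308×694/1113 = 192.050
  Layout 1, Did not convert: 308×419/1113 = 115.950
  Layout 2, Converted: 278×694/1113 = 173.344
  Layout 2, Did not convert: 278×419/1113 = 104.656
  Layout 3, Converted: 231×694/1113 = 144.038
  Layout 3, Did not convert: 231×419/1113 = 86.962
  Layout 4, Converted: 296×694/1113 = 184.568
  Layout 4, Did not convert: 296×419/1113 = 111.432
Contributions (O − E)²/E:
  (198 − 192.050)²/192.050 = 0.1843
  (110 − 115.950)²/115.950 = 0.3053
  (235 − 173.344)²/173.344 = 21.9302
  (43 − 104.656)²/104.656 = 36.3234
  (144 − 144.038)²/144.038 = 0.0000
  (87 − 86.962)²/86.962 = 0.0000
  (117 − 184.568)²/184.568 = 24.7358
  (179 − 111.432)²/111.432 = 40.9706
χ² = 0.1843 + 0.3053 + 21.9302 + 36.3234 + 0.0000 + 0.0000 + 24.7358 + 40.9706 = 124.45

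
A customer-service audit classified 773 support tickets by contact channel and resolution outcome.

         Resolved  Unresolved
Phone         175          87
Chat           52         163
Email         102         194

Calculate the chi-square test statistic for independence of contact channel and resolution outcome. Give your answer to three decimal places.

Row totals: 262, 215, 296. Column totals: 329, 444. Grand total N = 773.
Expected counts (row total × column total / N):
  Phone, Resolved: 262×329/773 = 111.5110
  Phone, Unresolved: 262×444/773 = 150.4890
  Chat, Resolved: 215×329/773 = 91.5071
  Chat, Unresolved: 215×444/773 = 123.4929
  Email, Resolved: 296×329/773 = 125.9819
  Email, Unresolved: 296×444/773 = 170.0181
Contributions (O − E)²/E:
  (175 − 111.5110)²/111.5110 = 36.1476
  (87 − 150.4890)²/150.4890 = 26.7850
  (52 − 91.5071)²/91.5071 = 17.0567
  (163 − 123.4929)²/123.4929 = 12.6389
  (102 − 125.9819)²/125.9819 = 4.5652
  (194 − 170.0181)²/170.0181 = 3.3828
χ² = 36.1476 + 26.7850 + 17.0567 + 12.6389 + 4.5652 + 3.3828 = 100.576

100.576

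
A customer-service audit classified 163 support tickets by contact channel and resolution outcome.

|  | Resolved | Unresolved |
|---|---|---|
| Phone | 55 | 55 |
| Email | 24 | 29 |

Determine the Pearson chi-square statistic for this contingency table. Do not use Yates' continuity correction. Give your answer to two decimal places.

0.32

Row totals: 110, 53. Column totals: 79, 84. Grand total N = 163.
Expected counts (row total × column total / N):
  Phone, Resolved: 110×79/163 = 53.313
  Phone, Unresolved: 110×84/163 = 56.687
  Email, Resolved: 53×79/163 = 25.687
  Email, Unresolved: 53×84/163 = 27.313
Contributions (O − E)²/E:
  (55 − 53.313)²/53.313 = 0.0534
  (55 − 56.687)²/56.687 = 0.0502
  (24 − 25.687)²/25.687 = 0.1108
  (29 − 27.313)²/27.313 = 0.1042
χ² = 0.0534 + 0.0502 + 0.1108 + 0.1042 = 0.32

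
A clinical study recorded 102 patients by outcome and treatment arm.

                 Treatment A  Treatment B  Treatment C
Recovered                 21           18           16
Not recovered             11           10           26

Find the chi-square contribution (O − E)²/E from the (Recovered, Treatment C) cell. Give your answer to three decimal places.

Row total (Recovered) = 55; column total (Treatment C) = 42; N = 102.
Expected count E = 55 × 42 / 102 = 22.6471.
Contribution = (O − E)²/E = (16 − 22.6471)² / 22.6471 = 1.951.

1.951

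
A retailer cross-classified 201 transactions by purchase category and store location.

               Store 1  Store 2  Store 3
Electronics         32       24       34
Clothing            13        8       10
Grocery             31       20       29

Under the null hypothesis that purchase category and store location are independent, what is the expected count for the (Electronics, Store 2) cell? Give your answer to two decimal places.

23.28

Row total (Electronics) = 90; column total (Store 2) = 52; grand total N = 201.
Expected count = (row total × column total) / N = 90 × 52 / 201 = 23.28.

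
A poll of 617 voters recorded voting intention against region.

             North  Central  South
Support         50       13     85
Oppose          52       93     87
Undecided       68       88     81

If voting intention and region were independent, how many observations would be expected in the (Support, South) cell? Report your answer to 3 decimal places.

60.687

Row total (Support) = 148; column total (South) = 253; grand total N = 617.
Expected count = (row total × column total) / N = 148 × 253 / 617 = 60.687.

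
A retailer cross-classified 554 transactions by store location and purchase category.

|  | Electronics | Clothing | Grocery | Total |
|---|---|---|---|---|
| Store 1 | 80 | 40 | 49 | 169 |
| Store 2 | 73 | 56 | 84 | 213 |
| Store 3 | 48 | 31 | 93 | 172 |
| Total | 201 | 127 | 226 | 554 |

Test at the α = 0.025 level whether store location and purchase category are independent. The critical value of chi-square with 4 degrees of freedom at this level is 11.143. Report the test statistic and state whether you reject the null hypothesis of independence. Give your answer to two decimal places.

Grand total N = 554.
Expected counts (row total × column total / N):
  Store 1, Electronics: 169×201/554 = 61.316
  Store 1, Clothing: 169×127/554 = 38.742
  Store 1, Grocery: 169×226/554 = 68.942
  Store 2, Electronics: 213×201/554 = 77.280
  Store 2, Clothing: 213×127/554 = 48.829
  Store 2, Grocery: 213×226/554 = 86.892
  Store 3, Electronics: 172×201/554 = 62.404
  Store 3, Clothing: 172×127/554 = 39.430
  Store 3, Grocery: 172×226/554 = 70.166
Contributions (O − E)²/E:
  (80 − 61.316)²/61.316 = 5.6933
  (40 − 38.742)²/38.742 = 0.0408
  (49 − 68.942)²/68.942 = 5.7684
  (73 − 77.280)²/77.280 = 0.2370
  (56 − 48.829)²/48.829 = 1.0531
  (84 − 86.892)²/86.892 = 0.0963
  (48 − 62.404)²/62.404 = 3.3247
  (31 − 39.430)²/39.430 = 1.8023
  (93 − 70.166)²/70.166 = 7.4308
χ² = 5.6933 + 0.0408 + 5.7684 + 0.2370 + 1.0531 + 0.0963 + 3.3247 + 1.8023 + 7.4308 = 25.45
df = (3−1)(3−1) = 4. Since 25.45 > 11.143, reject the null hypothesis of independence at α = 0.025.

25.45; reject H₀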